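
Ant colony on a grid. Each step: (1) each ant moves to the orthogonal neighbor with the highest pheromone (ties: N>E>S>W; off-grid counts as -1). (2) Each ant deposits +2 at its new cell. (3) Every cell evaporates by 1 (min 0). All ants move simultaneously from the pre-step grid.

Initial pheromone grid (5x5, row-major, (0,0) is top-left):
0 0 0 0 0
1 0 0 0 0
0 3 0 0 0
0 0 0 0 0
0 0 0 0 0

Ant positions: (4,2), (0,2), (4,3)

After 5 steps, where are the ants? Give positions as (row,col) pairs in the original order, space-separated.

Step 1: ant0:(4,2)->N->(3,2) | ant1:(0,2)->E->(0,3) | ant2:(4,3)->N->(3,3)
  grid max=2 at (2,1)
Step 2: ant0:(3,2)->E->(3,3) | ant1:(0,3)->E->(0,4) | ant2:(3,3)->W->(3,2)
  grid max=2 at (3,2)
Step 3: ant0:(3,3)->W->(3,2) | ant1:(0,4)->S->(1,4) | ant2:(3,2)->E->(3,3)
  grid max=3 at (3,2)
Step 4: ant0:(3,2)->E->(3,3) | ant1:(1,4)->N->(0,4) | ant2:(3,3)->W->(3,2)
  grid max=4 at (3,2)
Step 5: ant0:(3,3)->W->(3,2) | ant1:(0,4)->S->(1,4) | ant2:(3,2)->E->(3,3)
  grid max=5 at (3,2)

(3,2) (1,4) (3,3)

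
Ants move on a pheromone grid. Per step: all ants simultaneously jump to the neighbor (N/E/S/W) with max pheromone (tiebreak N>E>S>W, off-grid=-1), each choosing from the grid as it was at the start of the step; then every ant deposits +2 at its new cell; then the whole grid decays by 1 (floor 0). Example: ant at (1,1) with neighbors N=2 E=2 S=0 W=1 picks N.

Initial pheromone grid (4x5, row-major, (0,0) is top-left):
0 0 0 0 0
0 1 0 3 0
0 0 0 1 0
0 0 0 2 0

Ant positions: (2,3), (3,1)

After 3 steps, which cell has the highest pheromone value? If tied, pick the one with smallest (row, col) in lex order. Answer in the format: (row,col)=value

Step 1: ant0:(2,3)->N->(1,3) | ant1:(3,1)->N->(2,1)
  grid max=4 at (1,3)
Step 2: ant0:(1,3)->N->(0,3) | ant1:(2,1)->N->(1,1)
  grid max=3 at (1,3)
Step 3: ant0:(0,3)->S->(1,3) | ant1:(1,1)->N->(0,1)
  grid max=4 at (1,3)
Final grid:
  0 1 0 0 0
  0 0 0 4 0
  0 0 0 0 0
  0 0 0 0 0
Max pheromone 4 at (1,3)

Answer: (1,3)=4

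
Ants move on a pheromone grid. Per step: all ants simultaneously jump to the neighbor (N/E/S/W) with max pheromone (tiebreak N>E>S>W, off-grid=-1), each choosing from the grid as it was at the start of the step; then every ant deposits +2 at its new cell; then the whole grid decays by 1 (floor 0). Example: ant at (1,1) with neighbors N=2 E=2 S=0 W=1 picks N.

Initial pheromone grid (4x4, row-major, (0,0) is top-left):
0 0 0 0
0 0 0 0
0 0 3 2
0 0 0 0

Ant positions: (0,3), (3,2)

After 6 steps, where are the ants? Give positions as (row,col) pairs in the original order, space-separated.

Step 1: ant0:(0,3)->S->(1,3) | ant1:(3,2)->N->(2,2)
  grid max=4 at (2,2)
Step 2: ant0:(1,3)->S->(2,3) | ant1:(2,2)->E->(2,3)
  grid max=4 at (2,3)
Step 3: ant0:(2,3)->W->(2,2) | ant1:(2,3)->W->(2,2)
  grid max=6 at (2,2)
Step 4: ant0:(2,2)->E->(2,3) | ant1:(2,2)->E->(2,3)
  grid max=6 at (2,3)
Step 5: ant0:(2,3)->W->(2,2) | ant1:(2,3)->W->(2,2)
  grid max=8 at (2,2)
Step 6: ant0:(2,2)->E->(2,3) | ant1:(2,2)->E->(2,3)
  grid max=8 at (2,3)

(2,3) (2,3)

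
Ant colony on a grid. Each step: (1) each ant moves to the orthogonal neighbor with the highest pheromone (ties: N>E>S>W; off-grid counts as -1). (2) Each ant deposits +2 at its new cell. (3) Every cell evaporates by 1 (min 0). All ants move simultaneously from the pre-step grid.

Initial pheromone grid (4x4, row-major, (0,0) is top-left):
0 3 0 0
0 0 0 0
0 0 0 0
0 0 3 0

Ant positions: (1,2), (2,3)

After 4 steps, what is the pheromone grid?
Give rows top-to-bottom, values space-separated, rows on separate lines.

After step 1: ants at (0,2),(1,3)
  0 2 1 0
  0 0 0 1
  0 0 0 0
  0 0 2 0
After step 2: ants at (0,1),(0,3)
  0 3 0 1
  0 0 0 0
  0 0 0 0
  0 0 1 0
After step 3: ants at (0,2),(1,3)
  0 2 1 0
  0 0 0 1
  0 0 0 0
  0 0 0 0
After step 4: ants at (0,1),(0,3)
  0 3 0 1
  0 0 0 0
  0 0 0 0
  0 0 0 0

0 3 0 1
0 0 0 0
0 0 0 0
0 0 0 0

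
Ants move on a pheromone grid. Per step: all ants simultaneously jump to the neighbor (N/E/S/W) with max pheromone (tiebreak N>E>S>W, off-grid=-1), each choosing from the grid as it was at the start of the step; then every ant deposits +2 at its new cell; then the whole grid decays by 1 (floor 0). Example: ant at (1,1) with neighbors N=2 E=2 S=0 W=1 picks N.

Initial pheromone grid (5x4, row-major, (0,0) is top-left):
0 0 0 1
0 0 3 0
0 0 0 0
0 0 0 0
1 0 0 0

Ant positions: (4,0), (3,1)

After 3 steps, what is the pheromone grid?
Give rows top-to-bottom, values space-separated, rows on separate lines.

After step 1: ants at (3,0),(2,1)
  0 0 0 0
  0 0 2 0
  0 1 0 0
  1 0 0 0
  0 0 0 0
After step 2: ants at (2,0),(1,1)
  0 0 0 0
  0 1 1 0
  1 0 0 0
  0 0 0 0
  0 0 0 0
After step 3: ants at (1,0),(1,2)
  0 0 0 0
  1 0 2 0
  0 0 0 0
  0 0 0 0
  0 0 0 0

0 0 0 0
1 0 2 0
0 0 0 0
0 0 0 0
0 0 0 0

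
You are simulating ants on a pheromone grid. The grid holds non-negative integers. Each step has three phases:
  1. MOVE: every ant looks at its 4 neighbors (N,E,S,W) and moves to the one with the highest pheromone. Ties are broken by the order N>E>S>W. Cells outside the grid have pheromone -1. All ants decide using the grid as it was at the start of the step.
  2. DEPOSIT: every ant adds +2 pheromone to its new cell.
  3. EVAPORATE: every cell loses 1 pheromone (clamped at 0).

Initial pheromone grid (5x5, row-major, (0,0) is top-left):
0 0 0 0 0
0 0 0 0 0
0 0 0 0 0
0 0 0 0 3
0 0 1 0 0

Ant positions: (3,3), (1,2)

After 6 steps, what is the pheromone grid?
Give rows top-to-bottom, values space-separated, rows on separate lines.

After step 1: ants at (3,4),(0,2)
  0 0 1 0 0
  0 0 0 0 0
  0 0 0 0 0
  0 0 0 0 4
  0 0 0 0 0
After step 2: ants at (2,4),(0,3)
  0 0 0 1 0
  0 0 0 0 0
  0 0 0 0 1
  0 0 0 0 3
  0 0 0 0 0
After step 3: ants at (3,4),(0,4)
  0 0 0 0 1
  0 0 0 0 0
  0 0 0 0 0
  0 0 0 0 4
  0 0 0 0 0
After step 4: ants at (2,4),(1,4)
  0 0 0 0 0
  0 0 0 0 1
  0 0 0 0 1
  0 0 0 0 3
  0 0 0 0 0
After step 5: ants at (3,4),(2,4)
  0 0 0 0 0
  0 0 0 0 0
  0 0 0 0 2
  0 0 0 0 4
  0 0 0 0 0
After step 6: ants at (2,4),(3,4)
  0 0 0 0 0
  0 0 0 0 0
  0 0 0 0 3
  0 0 0 0 5
  0 0 0 0 0

0 0 0 0 0
0 0 0 0 0
0 0 0 0 3
0 0 0 0 5
0 0 0 0 0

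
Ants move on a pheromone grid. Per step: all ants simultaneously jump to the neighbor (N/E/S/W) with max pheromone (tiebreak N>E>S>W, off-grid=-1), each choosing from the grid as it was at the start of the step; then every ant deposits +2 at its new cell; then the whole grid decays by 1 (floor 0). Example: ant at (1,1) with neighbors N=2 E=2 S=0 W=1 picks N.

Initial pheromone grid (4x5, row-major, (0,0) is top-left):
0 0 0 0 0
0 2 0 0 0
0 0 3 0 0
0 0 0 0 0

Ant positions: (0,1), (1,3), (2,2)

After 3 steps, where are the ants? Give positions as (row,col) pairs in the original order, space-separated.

Step 1: ant0:(0,1)->S->(1,1) | ant1:(1,3)->N->(0,3) | ant2:(2,2)->N->(1,2)
  grid max=3 at (1,1)
Step 2: ant0:(1,1)->E->(1,2) | ant1:(0,3)->E->(0,4) | ant2:(1,2)->W->(1,1)
  grid max=4 at (1,1)
Step 3: ant0:(1,2)->W->(1,1) | ant1:(0,4)->S->(1,4) | ant2:(1,1)->E->(1,2)
  grid max=5 at (1,1)

(1,1) (1,4) (1,2)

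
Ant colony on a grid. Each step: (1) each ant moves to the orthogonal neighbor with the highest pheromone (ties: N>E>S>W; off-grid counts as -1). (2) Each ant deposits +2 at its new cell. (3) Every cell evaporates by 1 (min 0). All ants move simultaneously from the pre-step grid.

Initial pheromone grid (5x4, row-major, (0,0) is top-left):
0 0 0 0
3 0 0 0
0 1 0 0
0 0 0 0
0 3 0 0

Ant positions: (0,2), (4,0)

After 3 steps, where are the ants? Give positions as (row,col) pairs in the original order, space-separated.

Step 1: ant0:(0,2)->E->(0,3) | ant1:(4,0)->E->(4,1)
  grid max=4 at (4,1)
Step 2: ant0:(0,3)->S->(1,3) | ant1:(4,1)->N->(3,1)
  grid max=3 at (4,1)
Step 3: ant0:(1,3)->N->(0,3) | ant1:(3,1)->S->(4,1)
  grid max=4 at (4,1)

(0,3) (4,1)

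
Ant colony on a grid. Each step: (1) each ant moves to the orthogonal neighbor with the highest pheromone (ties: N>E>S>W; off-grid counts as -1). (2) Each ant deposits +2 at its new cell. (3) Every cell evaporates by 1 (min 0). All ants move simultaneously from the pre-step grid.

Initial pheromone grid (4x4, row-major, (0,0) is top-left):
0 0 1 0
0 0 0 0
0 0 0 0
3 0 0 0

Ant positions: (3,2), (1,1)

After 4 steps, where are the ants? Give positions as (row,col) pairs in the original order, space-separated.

Step 1: ant0:(3,2)->N->(2,2) | ant1:(1,1)->N->(0,1)
  grid max=2 at (3,0)
Step 2: ant0:(2,2)->N->(1,2) | ant1:(0,1)->E->(0,2)
  grid max=1 at (0,2)
Step 3: ant0:(1,2)->N->(0,2) | ant1:(0,2)->S->(1,2)
  grid max=2 at (0,2)
Step 4: ant0:(0,2)->S->(1,2) | ant1:(1,2)->N->(0,2)
  grid max=3 at (0,2)

(1,2) (0,2)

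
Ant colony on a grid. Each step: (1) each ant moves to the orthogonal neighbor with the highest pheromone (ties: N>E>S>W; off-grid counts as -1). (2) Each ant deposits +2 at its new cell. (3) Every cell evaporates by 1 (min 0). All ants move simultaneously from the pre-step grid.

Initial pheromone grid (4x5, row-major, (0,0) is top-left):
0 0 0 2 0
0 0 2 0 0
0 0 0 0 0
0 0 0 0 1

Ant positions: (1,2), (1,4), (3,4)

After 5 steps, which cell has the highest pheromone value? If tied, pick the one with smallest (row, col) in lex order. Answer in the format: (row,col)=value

Answer: (0,4)=9

Derivation:
Step 1: ant0:(1,2)->N->(0,2) | ant1:(1,4)->N->(0,4) | ant2:(3,4)->N->(2,4)
  grid max=1 at (0,2)
Step 2: ant0:(0,2)->E->(0,3) | ant1:(0,4)->W->(0,3) | ant2:(2,4)->N->(1,4)
  grid max=4 at (0,3)
Step 3: ant0:(0,3)->E->(0,4) | ant1:(0,3)->E->(0,4) | ant2:(1,4)->N->(0,4)
  grid max=5 at (0,4)
Step 4: ant0:(0,4)->W->(0,3) | ant1:(0,4)->W->(0,3) | ant2:(0,4)->W->(0,3)
  grid max=8 at (0,3)
Step 5: ant0:(0,3)->E->(0,4) | ant1:(0,3)->E->(0,4) | ant2:(0,3)->E->(0,4)
  grid max=9 at (0,4)
Final grid:
  0 0 0 7 9
  0 0 0 0 0
  0 0 0 0 0
  0 0 0 0 0
Max pheromone 9 at (0,4)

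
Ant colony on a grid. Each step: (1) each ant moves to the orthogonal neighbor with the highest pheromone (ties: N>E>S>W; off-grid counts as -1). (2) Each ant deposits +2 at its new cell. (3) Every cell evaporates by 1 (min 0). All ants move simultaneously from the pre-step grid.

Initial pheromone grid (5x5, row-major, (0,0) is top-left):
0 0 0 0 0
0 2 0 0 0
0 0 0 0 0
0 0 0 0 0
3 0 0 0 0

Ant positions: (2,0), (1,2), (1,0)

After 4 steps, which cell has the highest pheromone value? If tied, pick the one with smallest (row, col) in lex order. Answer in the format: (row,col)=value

Answer: (1,1)=10

Derivation:
Step 1: ant0:(2,0)->N->(1,0) | ant1:(1,2)->W->(1,1) | ant2:(1,0)->E->(1,1)
  grid max=5 at (1,1)
Step 2: ant0:(1,0)->E->(1,1) | ant1:(1,1)->W->(1,0) | ant2:(1,1)->W->(1,0)
  grid max=6 at (1,1)
Step 3: ant0:(1,1)->W->(1,0) | ant1:(1,0)->E->(1,1) | ant2:(1,0)->E->(1,1)
  grid max=9 at (1,1)
Step 4: ant0:(1,0)->E->(1,1) | ant1:(1,1)->W->(1,0) | ant2:(1,1)->W->(1,0)
  grid max=10 at (1,1)
Final grid:
  0 0 0 0 0
  8 10 0 0 0
  0 0 0 0 0
  0 0 0 0 0
  0 0 0 0 0
Max pheromone 10 at (1,1)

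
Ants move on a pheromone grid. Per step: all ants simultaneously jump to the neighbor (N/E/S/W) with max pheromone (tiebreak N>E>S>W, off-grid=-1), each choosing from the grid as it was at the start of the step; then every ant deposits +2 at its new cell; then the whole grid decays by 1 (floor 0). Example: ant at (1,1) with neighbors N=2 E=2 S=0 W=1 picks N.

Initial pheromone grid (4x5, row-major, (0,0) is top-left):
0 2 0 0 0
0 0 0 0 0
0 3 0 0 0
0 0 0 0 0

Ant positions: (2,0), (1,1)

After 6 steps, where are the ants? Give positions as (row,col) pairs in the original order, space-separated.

Step 1: ant0:(2,0)->E->(2,1) | ant1:(1,1)->S->(2,1)
  grid max=6 at (2,1)
Step 2: ant0:(2,1)->N->(1,1) | ant1:(2,1)->N->(1,1)
  grid max=5 at (2,1)
Step 3: ant0:(1,1)->S->(2,1) | ant1:(1,1)->S->(2,1)
  grid max=8 at (2,1)
Step 4: ant0:(2,1)->N->(1,1) | ant1:(2,1)->N->(1,1)
  grid max=7 at (2,1)
Step 5: ant0:(1,1)->S->(2,1) | ant1:(1,1)->S->(2,1)
  grid max=10 at (2,1)
Step 6: ant0:(2,1)->N->(1,1) | ant1:(2,1)->N->(1,1)
  grid max=9 at (2,1)

(1,1) (1,1)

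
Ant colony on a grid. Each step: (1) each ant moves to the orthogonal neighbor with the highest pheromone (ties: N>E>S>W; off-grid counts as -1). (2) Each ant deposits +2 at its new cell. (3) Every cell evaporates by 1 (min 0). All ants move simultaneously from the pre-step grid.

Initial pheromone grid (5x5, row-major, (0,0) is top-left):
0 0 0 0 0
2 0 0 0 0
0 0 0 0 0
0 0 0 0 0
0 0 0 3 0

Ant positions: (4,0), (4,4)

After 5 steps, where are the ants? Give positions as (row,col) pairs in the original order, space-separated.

Step 1: ant0:(4,0)->N->(3,0) | ant1:(4,4)->W->(4,3)
  grid max=4 at (4,3)
Step 2: ant0:(3,0)->N->(2,0) | ant1:(4,3)->N->(3,3)
  grid max=3 at (4,3)
Step 3: ant0:(2,0)->N->(1,0) | ant1:(3,3)->S->(4,3)
  grid max=4 at (4,3)
Step 4: ant0:(1,0)->N->(0,0) | ant1:(4,3)->N->(3,3)
  grid max=3 at (4,3)
Step 5: ant0:(0,0)->E->(0,1) | ant1:(3,3)->S->(4,3)
  grid max=4 at (4,3)

(0,1) (4,3)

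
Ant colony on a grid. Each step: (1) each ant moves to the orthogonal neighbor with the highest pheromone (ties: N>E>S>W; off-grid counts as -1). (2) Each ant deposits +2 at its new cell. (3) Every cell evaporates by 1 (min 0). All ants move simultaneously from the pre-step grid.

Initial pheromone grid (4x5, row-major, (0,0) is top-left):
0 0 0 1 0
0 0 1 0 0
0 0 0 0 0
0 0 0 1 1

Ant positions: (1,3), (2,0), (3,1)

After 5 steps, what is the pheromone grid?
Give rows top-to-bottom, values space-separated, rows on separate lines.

After step 1: ants at (0,3),(1,0),(2,1)
  0 0 0 2 0
  1 0 0 0 0
  0 1 0 0 0
  0 0 0 0 0
After step 2: ants at (0,4),(0,0),(1,1)
  1 0 0 1 1
  0 1 0 0 0
  0 0 0 0 0
  0 0 0 0 0
After step 3: ants at (0,3),(0,1),(0,1)
  0 3 0 2 0
  0 0 0 0 0
  0 0 0 0 0
  0 0 0 0 0
After step 4: ants at (0,4),(0,2),(0,2)
  0 2 3 1 1
  0 0 0 0 0
  0 0 0 0 0
  0 0 0 0 0
After step 5: ants at (0,3),(0,1),(0,1)
  0 5 2 2 0
  0 0 0 0 0
  0 0 0 0 0
  0 0 0 0 0

0 5 2 2 0
0 0 0 0 0
0 0 0 0 0
0 0 0 0 0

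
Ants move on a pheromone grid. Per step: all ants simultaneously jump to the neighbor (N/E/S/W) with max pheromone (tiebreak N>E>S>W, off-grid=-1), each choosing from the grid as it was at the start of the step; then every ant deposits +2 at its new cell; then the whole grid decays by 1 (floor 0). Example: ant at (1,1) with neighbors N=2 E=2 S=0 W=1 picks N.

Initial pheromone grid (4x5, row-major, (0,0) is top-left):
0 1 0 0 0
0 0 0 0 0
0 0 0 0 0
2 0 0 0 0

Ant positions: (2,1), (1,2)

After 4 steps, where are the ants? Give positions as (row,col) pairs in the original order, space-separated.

Step 1: ant0:(2,1)->N->(1,1) | ant1:(1,2)->N->(0,2)
  grid max=1 at (0,2)
Step 2: ant0:(1,1)->N->(0,1) | ant1:(0,2)->E->(0,3)
  grid max=1 at (0,1)
Step 3: ant0:(0,1)->E->(0,2) | ant1:(0,3)->E->(0,4)
  grid max=1 at (0,2)
Step 4: ant0:(0,2)->E->(0,3) | ant1:(0,4)->S->(1,4)
  grid max=1 at (0,3)

(0,3) (1,4)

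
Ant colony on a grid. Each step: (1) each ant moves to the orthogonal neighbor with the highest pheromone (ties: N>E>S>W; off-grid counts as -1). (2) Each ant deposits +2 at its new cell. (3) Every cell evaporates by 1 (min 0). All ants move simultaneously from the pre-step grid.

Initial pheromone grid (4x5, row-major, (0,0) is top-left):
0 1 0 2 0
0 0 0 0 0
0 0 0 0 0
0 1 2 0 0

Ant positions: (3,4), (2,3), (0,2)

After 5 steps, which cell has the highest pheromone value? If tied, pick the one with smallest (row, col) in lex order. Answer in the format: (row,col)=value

Step 1: ant0:(3,4)->N->(2,4) | ant1:(2,3)->N->(1,3) | ant2:(0,2)->E->(0,3)
  grid max=3 at (0,3)
Step 2: ant0:(2,4)->N->(1,4) | ant1:(1,3)->N->(0,3) | ant2:(0,3)->S->(1,3)
  grid max=4 at (0,3)
Step 3: ant0:(1,4)->W->(1,3) | ant1:(0,3)->S->(1,3) | ant2:(1,3)->N->(0,3)
  grid max=5 at (0,3)
Step 4: ant0:(1,3)->N->(0,3) | ant1:(1,3)->N->(0,3) | ant2:(0,3)->S->(1,3)
  grid max=8 at (0,3)
Step 5: ant0:(0,3)->S->(1,3) | ant1:(0,3)->S->(1,3) | ant2:(1,3)->N->(0,3)
  grid max=9 at (0,3)
Final grid:
  0 0 0 9 0
  0 0 0 9 0
  0 0 0 0 0
  0 0 0 0 0
Max pheromone 9 at (0,3)

Answer: (0,3)=9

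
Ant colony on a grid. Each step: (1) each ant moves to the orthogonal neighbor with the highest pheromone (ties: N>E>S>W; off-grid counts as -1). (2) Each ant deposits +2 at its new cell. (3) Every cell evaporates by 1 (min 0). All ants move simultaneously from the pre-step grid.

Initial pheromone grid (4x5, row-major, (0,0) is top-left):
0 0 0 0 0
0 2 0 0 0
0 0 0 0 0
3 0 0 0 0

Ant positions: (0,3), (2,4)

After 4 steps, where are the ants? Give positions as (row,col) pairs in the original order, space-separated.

Step 1: ant0:(0,3)->E->(0,4) | ant1:(2,4)->N->(1,4)
  grid max=2 at (3,0)
Step 2: ant0:(0,4)->S->(1,4) | ant1:(1,4)->N->(0,4)
  grid max=2 at (0,4)
Step 3: ant0:(1,4)->N->(0,4) | ant1:(0,4)->S->(1,4)
  grid max=3 at (0,4)
Step 4: ant0:(0,4)->S->(1,4) | ant1:(1,4)->N->(0,4)
  grid max=4 at (0,4)

(1,4) (0,4)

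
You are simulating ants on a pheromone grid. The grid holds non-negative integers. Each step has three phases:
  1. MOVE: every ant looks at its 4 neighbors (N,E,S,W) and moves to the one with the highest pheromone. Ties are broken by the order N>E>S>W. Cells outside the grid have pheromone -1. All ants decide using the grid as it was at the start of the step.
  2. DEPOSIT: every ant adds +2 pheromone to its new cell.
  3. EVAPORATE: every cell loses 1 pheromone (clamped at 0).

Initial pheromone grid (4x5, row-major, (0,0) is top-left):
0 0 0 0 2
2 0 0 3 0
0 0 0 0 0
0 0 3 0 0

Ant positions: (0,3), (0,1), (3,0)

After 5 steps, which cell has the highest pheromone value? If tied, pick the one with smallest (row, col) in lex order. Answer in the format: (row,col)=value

Step 1: ant0:(0,3)->S->(1,3) | ant1:(0,1)->E->(0,2) | ant2:(3,0)->N->(2,0)
  grid max=4 at (1,3)
Step 2: ant0:(1,3)->N->(0,3) | ant1:(0,2)->E->(0,3) | ant2:(2,0)->N->(1,0)
  grid max=3 at (0,3)
Step 3: ant0:(0,3)->S->(1,3) | ant1:(0,3)->S->(1,3) | ant2:(1,0)->N->(0,0)
  grid max=6 at (1,3)
Step 4: ant0:(1,3)->N->(0,3) | ant1:(1,3)->N->(0,3) | ant2:(0,0)->S->(1,0)
  grid max=5 at (0,3)
Step 5: ant0:(0,3)->S->(1,3) | ant1:(0,3)->S->(1,3) | ant2:(1,0)->N->(0,0)
  grid max=8 at (1,3)
Final grid:
  1 0 0 4 0
  1 0 0 8 0
  0 0 0 0 0
  0 0 0 0 0
Max pheromone 8 at (1,3)

Answer: (1,3)=8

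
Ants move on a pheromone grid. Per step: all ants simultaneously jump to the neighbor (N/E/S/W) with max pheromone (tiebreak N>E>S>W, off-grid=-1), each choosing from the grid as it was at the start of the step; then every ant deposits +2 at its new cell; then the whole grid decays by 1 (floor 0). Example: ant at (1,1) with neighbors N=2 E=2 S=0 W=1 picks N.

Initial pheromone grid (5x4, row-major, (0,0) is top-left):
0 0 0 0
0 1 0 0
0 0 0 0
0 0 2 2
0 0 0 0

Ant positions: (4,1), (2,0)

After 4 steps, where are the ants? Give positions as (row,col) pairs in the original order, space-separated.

Step 1: ant0:(4,1)->N->(3,1) | ant1:(2,0)->N->(1,0)
  grid max=1 at (1,0)
Step 2: ant0:(3,1)->E->(3,2) | ant1:(1,0)->N->(0,0)
  grid max=2 at (3,2)
Step 3: ant0:(3,2)->N->(2,2) | ant1:(0,0)->E->(0,1)
  grid max=1 at (0,1)
Step 4: ant0:(2,2)->S->(3,2) | ant1:(0,1)->E->(0,2)
  grid max=2 at (3,2)

(3,2) (0,2)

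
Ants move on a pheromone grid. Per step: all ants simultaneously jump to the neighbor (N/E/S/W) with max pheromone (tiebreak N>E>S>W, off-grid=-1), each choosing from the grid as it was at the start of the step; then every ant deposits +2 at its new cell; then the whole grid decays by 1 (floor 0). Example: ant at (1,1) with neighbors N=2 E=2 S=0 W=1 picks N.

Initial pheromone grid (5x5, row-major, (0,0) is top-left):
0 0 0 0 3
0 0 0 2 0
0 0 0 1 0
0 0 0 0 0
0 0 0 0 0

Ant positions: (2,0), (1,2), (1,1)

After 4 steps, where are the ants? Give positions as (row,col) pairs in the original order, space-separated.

Step 1: ant0:(2,0)->N->(1,0) | ant1:(1,2)->E->(1,3) | ant2:(1,1)->N->(0,1)
  grid max=3 at (1,3)
Step 2: ant0:(1,0)->N->(0,0) | ant1:(1,3)->N->(0,3) | ant2:(0,1)->E->(0,2)
  grid max=2 at (1,3)
Step 3: ant0:(0,0)->E->(0,1) | ant1:(0,3)->S->(1,3) | ant2:(0,2)->E->(0,3)
  grid max=3 at (1,3)
Step 4: ant0:(0,1)->E->(0,2) | ant1:(1,3)->N->(0,3) | ant2:(0,3)->S->(1,3)
  grid max=4 at (1,3)

(0,2) (0,3) (1,3)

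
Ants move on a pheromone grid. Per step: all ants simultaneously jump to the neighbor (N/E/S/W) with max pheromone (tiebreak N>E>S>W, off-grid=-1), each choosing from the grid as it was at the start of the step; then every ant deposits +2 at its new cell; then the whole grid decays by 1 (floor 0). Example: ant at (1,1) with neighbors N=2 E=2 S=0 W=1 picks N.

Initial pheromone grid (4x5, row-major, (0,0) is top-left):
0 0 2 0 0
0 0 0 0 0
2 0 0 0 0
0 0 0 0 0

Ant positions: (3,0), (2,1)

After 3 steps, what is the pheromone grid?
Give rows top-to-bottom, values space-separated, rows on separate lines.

After step 1: ants at (2,0),(2,0)
  0 0 1 0 0
  0 0 0 0 0
  5 0 0 0 0
  0 0 0 0 0
After step 2: ants at (1,0),(1,0)
  0 0 0 0 0
  3 0 0 0 0
  4 0 0 0 0
  0 0 0 0 0
After step 3: ants at (2,0),(2,0)
  0 0 0 0 0
  2 0 0 0 0
  7 0 0 0 0
  0 0 0 0 0

0 0 0 0 0
2 0 0 0 0
7 0 0 0 0
0 0 0 0 0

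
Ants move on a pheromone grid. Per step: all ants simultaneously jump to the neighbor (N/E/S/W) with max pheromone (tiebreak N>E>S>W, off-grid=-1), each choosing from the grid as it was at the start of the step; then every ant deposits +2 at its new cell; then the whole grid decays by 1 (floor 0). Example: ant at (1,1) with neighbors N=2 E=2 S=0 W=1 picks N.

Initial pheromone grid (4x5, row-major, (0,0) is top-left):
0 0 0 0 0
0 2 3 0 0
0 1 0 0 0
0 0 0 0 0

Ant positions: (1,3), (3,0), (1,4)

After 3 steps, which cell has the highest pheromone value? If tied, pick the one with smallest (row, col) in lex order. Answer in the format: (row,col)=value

Answer: (1,2)=4

Derivation:
Step 1: ant0:(1,3)->W->(1,2) | ant1:(3,0)->N->(2,0) | ant2:(1,4)->N->(0,4)
  grid max=4 at (1,2)
Step 2: ant0:(1,2)->W->(1,1) | ant1:(2,0)->N->(1,0) | ant2:(0,4)->S->(1,4)
  grid max=3 at (1,2)
Step 3: ant0:(1,1)->E->(1,2) | ant1:(1,0)->E->(1,1) | ant2:(1,4)->N->(0,4)
  grid max=4 at (1,2)
Final grid:
  0 0 0 0 1
  0 3 4 0 0
  0 0 0 0 0
  0 0 0 0 0
Max pheromone 4 at (1,2)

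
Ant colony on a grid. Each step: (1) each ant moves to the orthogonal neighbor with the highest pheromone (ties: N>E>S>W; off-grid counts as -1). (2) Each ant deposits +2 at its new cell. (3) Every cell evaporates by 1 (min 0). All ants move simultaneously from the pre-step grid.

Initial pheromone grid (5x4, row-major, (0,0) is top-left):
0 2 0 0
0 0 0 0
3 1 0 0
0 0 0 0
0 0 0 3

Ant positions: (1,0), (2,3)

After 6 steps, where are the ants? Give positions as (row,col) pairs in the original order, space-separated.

Step 1: ant0:(1,0)->S->(2,0) | ant1:(2,3)->N->(1,3)
  grid max=4 at (2,0)
Step 2: ant0:(2,0)->N->(1,0) | ant1:(1,3)->N->(0,3)
  grid max=3 at (2,0)
Step 3: ant0:(1,0)->S->(2,0) | ant1:(0,3)->S->(1,3)
  grid max=4 at (2,0)
Step 4: ant0:(2,0)->N->(1,0) | ant1:(1,3)->N->(0,3)
  grid max=3 at (2,0)
Step 5: ant0:(1,0)->S->(2,0) | ant1:(0,3)->S->(1,3)
  grid max=4 at (2,0)
Step 6: ant0:(2,0)->N->(1,0) | ant1:(1,3)->N->(0,3)
  grid max=3 at (2,0)

(1,0) (0,3)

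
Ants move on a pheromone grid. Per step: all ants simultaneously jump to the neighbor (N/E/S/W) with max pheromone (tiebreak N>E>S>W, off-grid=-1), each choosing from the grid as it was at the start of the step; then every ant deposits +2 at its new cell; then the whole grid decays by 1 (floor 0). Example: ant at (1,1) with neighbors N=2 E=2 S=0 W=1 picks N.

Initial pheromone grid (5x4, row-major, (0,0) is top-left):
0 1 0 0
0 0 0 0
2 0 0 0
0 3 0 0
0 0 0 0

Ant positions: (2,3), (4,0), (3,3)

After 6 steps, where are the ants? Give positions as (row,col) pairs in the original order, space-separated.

Step 1: ant0:(2,3)->N->(1,3) | ant1:(4,0)->N->(3,0) | ant2:(3,3)->N->(2,3)
  grid max=2 at (3,1)
Step 2: ant0:(1,3)->S->(2,3) | ant1:(3,0)->E->(3,1) | ant2:(2,3)->N->(1,3)
  grid max=3 at (3,1)
Step 3: ant0:(2,3)->N->(1,3) | ant1:(3,1)->N->(2,1) | ant2:(1,3)->S->(2,3)
  grid max=3 at (1,3)
Step 4: ant0:(1,3)->S->(2,3) | ant1:(2,1)->S->(3,1) | ant2:(2,3)->N->(1,3)
  grid max=4 at (1,3)
Step 5: ant0:(2,3)->N->(1,3) | ant1:(3,1)->N->(2,1) | ant2:(1,3)->S->(2,3)
  grid max=5 at (1,3)
Step 6: ant0:(1,3)->S->(2,3) | ant1:(2,1)->S->(3,1) | ant2:(2,3)->N->(1,3)
  grid max=6 at (1,3)

(2,3) (3,1) (1,3)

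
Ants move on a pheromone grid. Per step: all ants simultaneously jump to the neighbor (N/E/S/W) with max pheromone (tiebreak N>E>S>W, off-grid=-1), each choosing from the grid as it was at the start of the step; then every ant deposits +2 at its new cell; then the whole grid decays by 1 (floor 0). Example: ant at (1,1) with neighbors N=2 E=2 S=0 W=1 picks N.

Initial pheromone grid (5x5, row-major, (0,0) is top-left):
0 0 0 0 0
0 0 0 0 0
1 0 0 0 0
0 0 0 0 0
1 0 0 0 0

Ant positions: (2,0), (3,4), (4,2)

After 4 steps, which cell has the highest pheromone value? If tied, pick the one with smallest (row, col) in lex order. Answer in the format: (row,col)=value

Step 1: ant0:(2,0)->N->(1,0) | ant1:(3,4)->N->(2,4) | ant2:(4,2)->N->(3,2)
  grid max=1 at (1,0)
Step 2: ant0:(1,0)->N->(0,0) | ant1:(2,4)->N->(1,4) | ant2:(3,2)->N->(2,2)
  grid max=1 at (0,0)
Step 3: ant0:(0,0)->E->(0,1) | ant1:(1,4)->N->(0,4) | ant2:(2,2)->N->(1,2)
  grid max=1 at (0,1)
Step 4: ant0:(0,1)->E->(0,2) | ant1:(0,4)->S->(1,4) | ant2:(1,2)->N->(0,2)
  grid max=3 at (0,2)
Final grid:
  0 0 3 0 0
  0 0 0 0 1
  0 0 0 0 0
  0 0 0 0 0
  0 0 0 0 0
Max pheromone 3 at (0,2)

Answer: (0,2)=3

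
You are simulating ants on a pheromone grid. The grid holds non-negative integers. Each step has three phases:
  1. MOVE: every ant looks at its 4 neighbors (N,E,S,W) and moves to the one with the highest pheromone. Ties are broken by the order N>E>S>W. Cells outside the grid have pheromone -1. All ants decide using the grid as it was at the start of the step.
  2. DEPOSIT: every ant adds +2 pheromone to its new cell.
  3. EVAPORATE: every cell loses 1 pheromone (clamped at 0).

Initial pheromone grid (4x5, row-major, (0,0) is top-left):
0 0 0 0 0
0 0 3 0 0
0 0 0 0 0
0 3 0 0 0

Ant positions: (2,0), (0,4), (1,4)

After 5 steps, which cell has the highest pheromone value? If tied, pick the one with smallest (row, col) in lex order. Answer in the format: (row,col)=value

Step 1: ant0:(2,0)->N->(1,0) | ant1:(0,4)->S->(1,4) | ant2:(1,4)->N->(0,4)
  grid max=2 at (1,2)
Step 2: ant0:(1,0)->N->(0,0) | ant1:(1,4)->N->(0,4) | ant2:(0,4)->S->(1,4)
  grid max=2 at (0,4)
Step 3: ant0:(0,0)->E->(0,1) | ant1:(0,4)->S->(1,4) | ant2:(1,4)->N->(0,4)
  grid max=3 at (0,4)
Step 4: ant0:(0,1)->E->(0,2) | ant1:(1,4)->N->(0,4) | ant2:(0,4)->S->(1,4)
  grid max=4 at (0,4)
Step 5: ant0:(0,2)->E->(0,3) | ant1:(0,4)->S->(1,4) | ant2:(1,4)->N->(0,4)
  grid max=5 at (0,4)
Final grid:
  0 0 0 1 5
  0 0 0 0 5
  0 0 0 0 0
  0 0 0 0 0
Max pheromone 5 at (0,4)

Answer: (0,4)=5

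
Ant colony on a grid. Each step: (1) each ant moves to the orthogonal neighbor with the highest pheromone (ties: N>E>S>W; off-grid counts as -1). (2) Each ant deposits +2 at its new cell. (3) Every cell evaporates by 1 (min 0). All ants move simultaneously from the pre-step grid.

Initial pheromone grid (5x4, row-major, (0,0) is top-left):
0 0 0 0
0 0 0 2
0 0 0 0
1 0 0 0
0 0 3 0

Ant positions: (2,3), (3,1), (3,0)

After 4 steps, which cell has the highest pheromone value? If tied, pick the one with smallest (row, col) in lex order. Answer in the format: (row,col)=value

Step 1: ant0:(2,3)->N->(1,3) | ant1:(3,1)->W->(3,0) | ant2:(3,0)->N->(2,0)
  grid max=3 at (1,3)
Step 2: ant0:(1,3)->N->(0,3) | ant1:(3,0)->N->(2,0) | ant2:(2,0)->S->(3,0)
  grid max=3 at (3,0)
Step 3: ant0:(0,3)->S->(1,3) | ant1:(2,0)->S->(3,0) | ant2:(3,0)->N->(2,0)
  grid max=4 at (3,0)
Step 4: ant0:(1,3)->N->(0,3) | ant1:(3,0)->N->(2,0) | ant2:(2,0)->S->(3,0)
  grid max=5 at (3,0)
Final grid:
  0 0 0 1
  0 0 0 2
  4 0 0 0
  5 0 0 0
  0 0 0 0
Max pheromone 5 at (3,0)

Answer: (3,0)=5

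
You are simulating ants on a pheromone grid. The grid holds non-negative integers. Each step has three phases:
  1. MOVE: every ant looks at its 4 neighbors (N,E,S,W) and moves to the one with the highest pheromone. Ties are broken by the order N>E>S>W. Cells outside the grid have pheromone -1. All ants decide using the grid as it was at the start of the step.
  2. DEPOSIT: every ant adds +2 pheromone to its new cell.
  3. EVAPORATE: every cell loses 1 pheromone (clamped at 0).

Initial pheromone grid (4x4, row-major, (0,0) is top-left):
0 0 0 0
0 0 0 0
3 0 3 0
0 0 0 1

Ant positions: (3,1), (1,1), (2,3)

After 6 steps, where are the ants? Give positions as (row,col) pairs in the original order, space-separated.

Step 1: ant0:(3,1)->N->(2,1) | ant1:(1,1)->N->(0,1) | ant2:(2,3)->W->(2,2)
  grid max=4 at (2,2)
Step 2: ant0:(2,1)->E->(2,2) | ant1:(0,1)->E->(0,2) | ant2:(2,2)->W->(2,1)
  grid max=5 at (2,2)
Step 3: ant0:(2,2)->W->(2,1) | ant1:(0,2)->E->(0,3) | ant2:(2,1)->E->(2,2)
  grid max=6 at (2,2)
Step 4: ant0:(2,1)->E->(2,2) | ant1:(0,3)->S->(1,3) | ant2:(2,2)->W->(2,1)
  grid max=7 at (2,2)
Step 5: ant0:(2,2)->W->(2,1) | ant1:(1,3)->N->(0,3) | ant2:(2,1)->E->(2,2)
  grid max=8 at (2,2)
Step 6: ant0:(2,1)->E->(2,2) | ant1:(0,3)->S->(1,3) | ant2:(2,2)->W->(2,1)
  grid max=9 at (2,2)

(2,2) (1,3) (2,1)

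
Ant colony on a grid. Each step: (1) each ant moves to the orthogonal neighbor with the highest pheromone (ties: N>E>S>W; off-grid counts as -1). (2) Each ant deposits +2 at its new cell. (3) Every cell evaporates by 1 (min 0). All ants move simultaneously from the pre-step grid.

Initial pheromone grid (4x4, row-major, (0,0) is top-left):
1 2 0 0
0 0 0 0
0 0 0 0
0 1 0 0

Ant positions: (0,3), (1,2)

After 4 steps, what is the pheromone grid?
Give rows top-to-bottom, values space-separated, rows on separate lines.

After step 1: ants at (1,3),(0,2)
  0 1 1 0
  0 0 0 1
  0 0 0 0
  0 0 0 0
After step 2: ants at (0,3),(0,1)
  0 2 0 1
  0 0 0 0
  0 0 0 0
  0 0 0 0
After step 3: ants at (1,3),(0,2)
  0 1 1 0
  0 0 0 1
  0 0 0 0
  0 0 0 0
After step 4: ants at (0,3),(0,1)
  0 2 0 1
  0 0 0 0
  0 0 0 0
  0 0 0 0

0 2 0 1
0 0 0 0
0 0 0 0
0 0 0 0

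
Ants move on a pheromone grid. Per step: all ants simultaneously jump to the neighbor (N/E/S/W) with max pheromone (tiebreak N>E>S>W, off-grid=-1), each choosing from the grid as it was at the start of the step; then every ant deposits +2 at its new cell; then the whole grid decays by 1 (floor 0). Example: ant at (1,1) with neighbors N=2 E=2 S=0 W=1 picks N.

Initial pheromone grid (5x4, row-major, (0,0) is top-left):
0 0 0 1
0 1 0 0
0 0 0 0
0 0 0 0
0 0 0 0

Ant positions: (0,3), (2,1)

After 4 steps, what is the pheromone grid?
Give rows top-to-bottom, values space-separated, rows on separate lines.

After step 1: ants at (1,3),(1,1)
  0 0 0 0
  0 2 0 1
  0 0 0 0
  0 0 0 0
  0 0 0 0
After step 2: ants at (0,3),(0,1)
  0 1 0 1
  0 1 0 0
  0 0 0 0
  0 0 0 0
  0 0 0 0
After step 3: ants at (1,3),(1,1)
  0 0 0 0
  0 2 0 1
  0 0 0 0
  0 0 0 0
  0 0 0 0
After step 4: ants at (0,3),(0,1)
  0 1 0 1
  0 1 0 0
  0 0 0 0
  0 0 0 0
  0 0 0 0

0 1 0 1
0 1 0 0
0 0 0 0
0 0 0 0
0 0 0 0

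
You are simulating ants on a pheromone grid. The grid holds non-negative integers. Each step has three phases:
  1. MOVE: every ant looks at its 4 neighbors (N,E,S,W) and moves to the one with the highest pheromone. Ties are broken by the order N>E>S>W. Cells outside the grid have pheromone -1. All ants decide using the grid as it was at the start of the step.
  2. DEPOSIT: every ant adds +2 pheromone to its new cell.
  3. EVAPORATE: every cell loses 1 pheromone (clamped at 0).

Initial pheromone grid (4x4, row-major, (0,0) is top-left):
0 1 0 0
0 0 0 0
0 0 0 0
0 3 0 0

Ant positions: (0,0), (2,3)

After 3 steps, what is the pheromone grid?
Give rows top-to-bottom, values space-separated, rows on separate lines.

After step 1: ants at (0,1),(1,3)
  0 2 0 0
  0 0 0 1
  0 0 0 0
  0 2 0 0
After step 2: ants at (0,2),(0,3)
  0 1 1 1
  0 0 0 0
  0 0 0 0
  0 1 0 0
After step 3: ants at (0,3),(0,2)
  0 0 2 2
  0 0 0 0
  0 0 0 0
  0 0 0 0

0 0 2 2
0 0 0 0
0 0 0 0
0 0 0 0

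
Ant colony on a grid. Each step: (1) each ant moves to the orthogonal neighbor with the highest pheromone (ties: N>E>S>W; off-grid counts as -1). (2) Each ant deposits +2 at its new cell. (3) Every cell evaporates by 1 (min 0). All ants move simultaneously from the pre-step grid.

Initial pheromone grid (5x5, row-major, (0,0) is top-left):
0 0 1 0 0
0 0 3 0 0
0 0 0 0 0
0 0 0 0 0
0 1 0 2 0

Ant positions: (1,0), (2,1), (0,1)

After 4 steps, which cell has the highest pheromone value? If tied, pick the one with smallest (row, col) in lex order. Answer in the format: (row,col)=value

Step 1: ant0:(1,0)->N->(0,0) | ant1:(2,1)->N->(1,1) | ant2:(0,1)->E->(0,2)
  grid max=2 at (0,2)
Step 2: ant0:(0,0)->E->(0,1) | ant1:(1,1)->E->(1,2) | ant2:(0,2)->S->(1,2)
  grid max=5 at (1,2)
Step 3: ant0:(0,1)->E->(0,2) | ant1:(1,2)->N->(0,2) | ant2:(1,2)->N->(0,2)
  grid max=6 at (0,2)
Step 4: ant0:(0,2)->S->(1,2) | ant1:(0,2)->S->(1,2) | ant2:(0,2)->S->(1,2)
  grid max=9 at (1,2)
Final grid:
  0 0 5 0 0
  0 0 9 0 0
  0 0 0 0 0
  0 0 0 0 0
  0 0 0 0 0
Max pheromone 9 at (1,2)

Answer: (1,2)=9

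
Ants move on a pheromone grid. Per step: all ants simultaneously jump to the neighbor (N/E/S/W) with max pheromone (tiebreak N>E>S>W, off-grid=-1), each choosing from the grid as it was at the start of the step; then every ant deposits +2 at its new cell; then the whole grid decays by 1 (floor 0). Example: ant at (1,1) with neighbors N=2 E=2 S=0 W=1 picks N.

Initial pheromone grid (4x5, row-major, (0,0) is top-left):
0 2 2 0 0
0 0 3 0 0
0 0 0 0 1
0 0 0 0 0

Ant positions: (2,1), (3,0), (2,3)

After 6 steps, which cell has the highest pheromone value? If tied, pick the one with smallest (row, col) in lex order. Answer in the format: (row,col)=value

Step 1: ant0:(2,1)->N->(1,1) | ant1:(3,0)->N->(2,0) | ant2:(2,3)->E->(2,4)
  grid max=2 at (1,2)
Step 2: ant0:(1,1)->E->(1,2) | ant1:(2,0)->N->(1,0) | ant2:(2,4)->N->(1,4)
  grid max=3 at (1,2)
Step 3: ant0:(1,2)->N->(0,2) | ant1:(1,0)->N->(0,0) | ant2:(1,4)->S->(2,4)
  grid max=2 at (1,2)
Step 4: ant0:(0,2)->S->(1,2) | ant1:(0,0)->E->(0,1) | ant2:(2,4)->N->(1,4)
  grid max=3 at (1,2)
Step 5: ant0:(1,2)->N->(0,2) | ant1:(0,1)->E->(0,2) | ant2:(1,4)->S->(2,4)
  grid max=3 at (0,2)
Step 6: ant0:(0,2)->S->(1,2) | ant1:(0,2)->S->(1,2) | ant2:(2,4)->N->(1,4)
  grid max=5 at (1,2)
Final grid:
  0 0 2 0 0
  0 0 5 0 1
  0 0 0 0 1
  0 0 0 0 0
Max pheromone 5 at (1,2)

Answer: (1,2)=5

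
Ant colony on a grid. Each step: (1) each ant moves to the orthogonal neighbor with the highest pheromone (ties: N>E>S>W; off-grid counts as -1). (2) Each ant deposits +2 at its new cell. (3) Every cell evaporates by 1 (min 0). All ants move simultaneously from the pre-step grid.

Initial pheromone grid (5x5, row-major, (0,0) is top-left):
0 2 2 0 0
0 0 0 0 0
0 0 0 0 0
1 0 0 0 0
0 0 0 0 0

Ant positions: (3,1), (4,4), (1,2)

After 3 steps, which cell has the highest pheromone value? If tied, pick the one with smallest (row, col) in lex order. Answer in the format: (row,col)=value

Answer: (0,2)=3

Derivation:
Step 1: ant0:(3,1)->W->(3,0) | ant1:(4,4)->N->(3,4) | ant2:(1,2)->N->(0,2)
  grid max=3 at (0,2)
Step 2: ant0:(3,0)->N->(2,0) | ant1:(3,4)->N->(2,4) | ant2:(0,2)->W->(0,1)
  grid max=2 at (0,1)
Step 3: ant0:(2,0)->S->(3,0) | ant1:(2,4)->N->(1,4) | ant2:(0,1)->E->(0,2)
  grid max=3 at (0,2)
Final grid:
  0 1 3 0 0
  0 0 0 0 1
  0 0 0 0 0
  2 0 0 0 0
  0 0 0 0 0
Max pheromone 3 at (0,2)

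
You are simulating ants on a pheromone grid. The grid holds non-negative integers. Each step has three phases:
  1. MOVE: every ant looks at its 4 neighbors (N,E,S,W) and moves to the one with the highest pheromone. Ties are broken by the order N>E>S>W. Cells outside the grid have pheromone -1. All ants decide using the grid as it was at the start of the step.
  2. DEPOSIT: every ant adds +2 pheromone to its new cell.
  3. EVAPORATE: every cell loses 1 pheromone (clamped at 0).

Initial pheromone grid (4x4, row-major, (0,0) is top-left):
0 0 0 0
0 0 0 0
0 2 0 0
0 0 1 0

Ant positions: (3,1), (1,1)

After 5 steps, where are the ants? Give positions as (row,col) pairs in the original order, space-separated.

Step 1: ant0:(3,1)->N->(2,1) | ant1:(1,1)->S->(2,1)
  grid max=5 at (2,1)
Step 2: ant0:(2,1)->N->(1,1) | ant1:(2,1)->N->(1,1)
  grid max=4 at (2,1)
Step 3: ant0:(1,1)->S->(2,1) | ant1:(1,1)->S->(2,1)
  grid max=7 at (2,1)
Step 4: ant0:(2,1)->N->(1,1) | ant1:(2,1)->N->(1,1)
  grid max=6 at (2,1)
Step 5: ant0:(1,1)->S->(2,1) | ant1:(1,1)->S->(2,1)
  grid max=9 at (2,1)

(2,1) (2,1)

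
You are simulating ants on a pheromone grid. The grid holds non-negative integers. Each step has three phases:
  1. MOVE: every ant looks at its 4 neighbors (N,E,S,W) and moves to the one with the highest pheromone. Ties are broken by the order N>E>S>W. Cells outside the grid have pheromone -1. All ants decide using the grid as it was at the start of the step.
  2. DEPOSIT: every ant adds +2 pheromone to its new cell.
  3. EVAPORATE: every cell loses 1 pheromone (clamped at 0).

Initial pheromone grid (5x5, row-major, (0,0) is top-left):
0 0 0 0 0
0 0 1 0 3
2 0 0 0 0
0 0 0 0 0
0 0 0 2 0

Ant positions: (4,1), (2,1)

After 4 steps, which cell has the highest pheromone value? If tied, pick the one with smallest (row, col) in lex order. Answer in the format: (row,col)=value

Answer: (2,0)=4

Derivation:
Step 1: ant0:(4,1)->N->(3,1) | ant1:(2,1)->W->(2,0)
  grid max=3 at (2,0)
Step 2: ant0:(3,1)->N->(2,1) | ant1:(2,0)->N->(1,0)
  grid max=2 at (2,0)
Step 3: ant0:(2,1)->W->(2,0) | ant1:(1,0)->S->(2,0)
  grid max=5 at (2,0)
Step 4: ant0:(2,0)->N->(1,0) | ant1:(2,0)->N->(1,0)
  grid max=4 at (2,0)
Final grid:
  0 0 0 0 0
  3 0 0 0 0
  4 0 0 0 0
  0 0 0 0 0
  0 0 0 0 0
Max pheromone 4 at (2,0)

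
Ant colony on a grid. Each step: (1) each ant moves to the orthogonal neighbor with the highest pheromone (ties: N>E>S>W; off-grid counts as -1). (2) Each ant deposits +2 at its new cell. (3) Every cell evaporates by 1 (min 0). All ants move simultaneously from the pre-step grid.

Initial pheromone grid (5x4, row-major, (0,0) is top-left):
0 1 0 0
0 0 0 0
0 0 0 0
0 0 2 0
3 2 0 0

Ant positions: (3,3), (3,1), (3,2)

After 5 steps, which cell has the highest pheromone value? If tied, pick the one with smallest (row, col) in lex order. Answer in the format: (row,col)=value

Answer: (3,2)=13

Derivation:
Step 1: ant0:(3,3)->W->(3,2) | ant1:(3,1)->E->(3,2) | ant2:(3,2)->N->(2,2)
  grid max=5 at (3,2)
Step 2: ant0:(3,2)->N->(2,2) | ant1:(3,2)->N->(2,2) | ant2:(2,2)->S->(3,2)
  grid max=6 at (3,2)
Step 3: ant0:(2,2)->S->(3,2) | ant1:(2,2)->S->(3,2) | ant2:(3,2)->N->(2,2)
  grid max=9 at (3,2)
Step 4: ant0:(3,2)->N->(2,2) | ant1:(3,2)->N->(2,2) | ant2:(2,2)->S->(3,2)
  grid max=10 at (3,2)
Step 5: ant0:(2,2)->S->(3,2) | ant1:(2,2)->S->(3,2) | ant2:(3,2)->N->(2,2)
  grid max=13 at (3,2)
Final grid:
  0 0 0 0
  0 0 0 0
  0 0 9 0
  0 0 13 0
  0 0 0 0
Max pheromone 13 at (3,2)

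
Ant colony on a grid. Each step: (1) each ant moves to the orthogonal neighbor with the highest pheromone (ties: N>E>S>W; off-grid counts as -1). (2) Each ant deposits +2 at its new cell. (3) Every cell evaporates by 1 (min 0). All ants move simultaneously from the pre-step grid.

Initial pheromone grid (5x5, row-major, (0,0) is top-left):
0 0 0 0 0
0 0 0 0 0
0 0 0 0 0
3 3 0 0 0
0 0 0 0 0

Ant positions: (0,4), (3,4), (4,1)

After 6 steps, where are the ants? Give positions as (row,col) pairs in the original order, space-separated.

Step 1: ant0:(0,4)->S->(1,4) | ant1:(3,4)->N->(2,4) | ant2:(4,1)->N->(3,1)
  grid max=4 at (3,1)
Step 2: ant0:(1,4)->S->(2,4) | ant1:(2,4)->N->(1,4) | ant2:(3,1)->W->(3,0)
  grid max=3 at (3,0)
Step 3: ant0:(2,4)->N->(1,4) | ant1:(1,4)->S->(2,4) | ant2:(3,0)->E->(3,1)
  grid max=4 at (3,1)
Step 4: ant0:(1,4)->S->(2,4) | ant1:(2,4)->N->(1,4) | ant2:(3,1)->W->(3,0)
  grid max=4 at (1,4)
Step 5: ant0:(2,4)->N->(1,4) | ant1:(1,4)->S->(2,4) | ant2:(3,0)->E->(3,1)
  grid max=5 at (1,4)
Step 6: ant0:(1,4)->S->(2,4) | ant1:(2,4)->N->(1,4) | ant2:(3,1)->W->(3,0)
  grid max=6 at (1,4)

(2,4) (1,4) (3,0)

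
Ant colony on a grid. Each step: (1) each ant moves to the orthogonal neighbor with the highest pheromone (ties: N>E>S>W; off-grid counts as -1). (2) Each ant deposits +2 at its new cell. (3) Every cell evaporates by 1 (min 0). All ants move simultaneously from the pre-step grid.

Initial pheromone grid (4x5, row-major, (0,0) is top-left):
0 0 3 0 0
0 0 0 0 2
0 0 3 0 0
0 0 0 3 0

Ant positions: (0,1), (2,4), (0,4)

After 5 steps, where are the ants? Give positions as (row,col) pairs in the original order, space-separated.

Step 1: ant0:(0,1)->E->(0,2) | ant1:(2,4)->N->(1,4) | ant2:(0,4)->S->(1,4)
  grid max=5 at (1,4)
Step 2: ant0:(0,2)->E->(0,3) | ant1:(1,4)->N->(0,4) | ant2:(1,4)->N->(0,4)
  grid max=4 at (1,4)
Step 3: ant0:(0,3)->E->(0,4) | ant1:(0,4)->S->(1,4) | ant2:(0,4)->S->(1,4)
  grid max=7 at (1,4)
Step 4: ant0:(0,4)->S->(1,4) | ant1:(1,4)->N->(0,4) | ant2:(1,4)->N->(0,4)
  grid max=8 at (1,4)
Step 5: ant0:(1,4)->N->(0,4) | ant1:(0,4)->S->(1,4) | ant2:(0,4)->S->(1,4)
  grid max=11 at (1,4)

(0,4) (1,4) (1,4)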